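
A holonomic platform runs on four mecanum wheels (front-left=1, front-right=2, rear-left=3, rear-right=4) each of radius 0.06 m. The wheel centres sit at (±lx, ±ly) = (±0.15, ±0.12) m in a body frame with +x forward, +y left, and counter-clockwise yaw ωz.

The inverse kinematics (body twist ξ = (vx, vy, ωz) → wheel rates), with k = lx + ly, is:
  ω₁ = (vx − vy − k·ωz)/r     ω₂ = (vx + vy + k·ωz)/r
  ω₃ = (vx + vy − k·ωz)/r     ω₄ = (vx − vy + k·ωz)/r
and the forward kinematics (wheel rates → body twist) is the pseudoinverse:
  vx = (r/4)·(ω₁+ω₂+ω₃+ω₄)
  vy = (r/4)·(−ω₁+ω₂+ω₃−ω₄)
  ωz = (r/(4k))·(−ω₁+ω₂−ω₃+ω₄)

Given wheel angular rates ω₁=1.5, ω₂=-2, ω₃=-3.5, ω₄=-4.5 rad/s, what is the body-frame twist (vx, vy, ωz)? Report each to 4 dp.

(-0.1275, -0.0375, -0.2500)

k = lx + ly = 0.15 + 0.12 = 0.2700
ω₁+ω₂+ω₃+ω₄ = -8.5000  →  vx = (0.06/4)·-8.5000 = -0.1275
−ω₁+ω₂+ω₃−ω₄ = -2.5000  →  vy = (0.06/4)·-2.5000 = -0.0375
−ω₁+ω₂−ω₃+ω₄ = -4.5000  →  ωz = (0.06/1.0800)·-4.5000 = -0.2500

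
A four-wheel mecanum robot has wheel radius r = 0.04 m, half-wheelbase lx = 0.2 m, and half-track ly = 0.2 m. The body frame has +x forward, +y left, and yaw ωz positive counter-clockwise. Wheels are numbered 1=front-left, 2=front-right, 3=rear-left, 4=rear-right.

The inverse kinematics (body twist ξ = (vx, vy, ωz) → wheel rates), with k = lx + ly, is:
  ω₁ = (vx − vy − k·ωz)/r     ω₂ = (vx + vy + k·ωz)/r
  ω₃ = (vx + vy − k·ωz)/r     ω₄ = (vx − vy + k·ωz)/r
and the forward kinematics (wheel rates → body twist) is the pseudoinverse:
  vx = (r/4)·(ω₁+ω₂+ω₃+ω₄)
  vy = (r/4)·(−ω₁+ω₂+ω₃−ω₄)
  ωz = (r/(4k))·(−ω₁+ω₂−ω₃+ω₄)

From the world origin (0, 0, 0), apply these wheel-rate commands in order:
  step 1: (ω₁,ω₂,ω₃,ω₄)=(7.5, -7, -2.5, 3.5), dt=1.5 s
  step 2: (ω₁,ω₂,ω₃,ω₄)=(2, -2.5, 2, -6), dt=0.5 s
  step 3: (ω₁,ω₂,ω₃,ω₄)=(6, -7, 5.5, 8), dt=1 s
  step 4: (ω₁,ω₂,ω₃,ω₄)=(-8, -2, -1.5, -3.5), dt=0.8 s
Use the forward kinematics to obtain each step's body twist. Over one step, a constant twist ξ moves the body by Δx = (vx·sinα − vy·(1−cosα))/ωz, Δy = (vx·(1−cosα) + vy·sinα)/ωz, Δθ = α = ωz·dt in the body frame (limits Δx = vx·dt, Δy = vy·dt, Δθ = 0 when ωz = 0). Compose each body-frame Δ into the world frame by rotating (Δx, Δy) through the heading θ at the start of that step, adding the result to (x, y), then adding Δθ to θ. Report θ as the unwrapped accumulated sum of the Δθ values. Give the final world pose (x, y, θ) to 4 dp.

step 1: ξ=(vx,vy,ωz)=(0.0150, -0.2050, -0.2125), dt=1.5 → body Δ=(-0.0265, -0.3059, -0.3187) → world pose (-0.0265, -0.3059, -0.3187)
step 2: ξ=(vx,vy,ωz)=(-0.0450, 0.0350, -0.3125), dt=0.5 → body Δ=(-0.0210, 0.0192, -0.1562) → world pose (-0.0404, -0.2811, -0.4750)
step 3: ξ=(vx,vy,ωz)=(0.1250, -0.1550, -0.2625), dt=1.0 → body Δ=(0.1033, -0.1695, -0.2625) → world pose (-0.0261, -0.4791, -0.7375)
step 4: ξ=(vx,vy,ωz)=(-0.1500, 0.0800, 0.1000), dt=0.8 → body Δ=(-0.1224, 0.0591, 0.0800) → world pose (-0.0769, -0.3530, -0.6575)

(-0.0769, -0.3530, -0.6575)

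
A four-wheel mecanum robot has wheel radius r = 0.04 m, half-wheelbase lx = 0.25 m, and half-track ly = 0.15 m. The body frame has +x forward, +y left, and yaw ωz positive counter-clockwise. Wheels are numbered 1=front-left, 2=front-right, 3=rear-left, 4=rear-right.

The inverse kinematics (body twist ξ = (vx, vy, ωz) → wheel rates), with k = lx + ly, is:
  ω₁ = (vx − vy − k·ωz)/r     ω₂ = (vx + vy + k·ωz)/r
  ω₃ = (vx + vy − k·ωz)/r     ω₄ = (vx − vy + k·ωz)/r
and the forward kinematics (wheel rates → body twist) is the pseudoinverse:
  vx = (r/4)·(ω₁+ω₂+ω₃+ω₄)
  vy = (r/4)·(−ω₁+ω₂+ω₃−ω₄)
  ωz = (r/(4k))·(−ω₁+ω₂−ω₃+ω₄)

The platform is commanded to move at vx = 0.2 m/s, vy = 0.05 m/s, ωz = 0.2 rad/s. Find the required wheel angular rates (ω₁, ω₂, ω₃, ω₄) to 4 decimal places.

k = lx + ly = 0.25 + 0.15 = 0.4000;  k·ωz = 0.4000·0.2 = 0.0800
ω₁ (FL) = (vx − vy − k·ωz)/r = 0.0700/0.04 = 1.7500
ω₂ (FR) = (vx + vy + k·ωz)/r = 0.3300/0.04 = 8.2500
ω₃ (RL) = (vx + vy − k·ωz)/r = 0.1700/0.04 = 4.2500
ω₄ (RR) = (vx − vy + k·ωz)/r = 0.2300/0.04 = 5.7500

(1.7500, 8.2500, 4.2500, 5.7500)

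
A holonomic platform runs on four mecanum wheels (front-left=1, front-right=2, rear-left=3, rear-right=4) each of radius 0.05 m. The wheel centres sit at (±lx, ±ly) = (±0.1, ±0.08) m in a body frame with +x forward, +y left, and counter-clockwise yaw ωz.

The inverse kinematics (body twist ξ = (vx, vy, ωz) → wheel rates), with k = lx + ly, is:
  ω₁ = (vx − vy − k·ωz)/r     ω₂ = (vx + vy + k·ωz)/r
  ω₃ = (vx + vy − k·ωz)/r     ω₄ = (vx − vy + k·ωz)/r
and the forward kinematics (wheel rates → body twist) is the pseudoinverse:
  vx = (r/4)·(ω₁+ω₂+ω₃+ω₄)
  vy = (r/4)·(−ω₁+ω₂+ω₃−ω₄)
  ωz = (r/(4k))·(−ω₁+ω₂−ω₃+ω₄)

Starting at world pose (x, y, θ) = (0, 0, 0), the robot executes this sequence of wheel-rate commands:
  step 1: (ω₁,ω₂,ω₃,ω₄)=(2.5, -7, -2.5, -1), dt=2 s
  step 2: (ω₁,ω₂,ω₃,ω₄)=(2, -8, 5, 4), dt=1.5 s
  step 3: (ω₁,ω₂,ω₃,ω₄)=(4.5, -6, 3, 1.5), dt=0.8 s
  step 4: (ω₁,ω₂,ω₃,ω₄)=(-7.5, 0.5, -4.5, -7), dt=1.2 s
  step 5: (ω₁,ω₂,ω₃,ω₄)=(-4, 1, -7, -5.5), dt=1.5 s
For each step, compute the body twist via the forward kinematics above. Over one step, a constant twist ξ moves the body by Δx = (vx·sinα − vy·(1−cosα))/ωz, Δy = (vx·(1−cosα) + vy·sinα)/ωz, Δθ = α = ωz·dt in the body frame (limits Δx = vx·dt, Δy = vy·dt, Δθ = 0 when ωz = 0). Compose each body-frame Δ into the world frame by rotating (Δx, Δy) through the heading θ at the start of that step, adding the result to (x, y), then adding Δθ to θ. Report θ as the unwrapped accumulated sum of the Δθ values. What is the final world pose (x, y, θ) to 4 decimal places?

(-0.0143, 0.0897, -1.7882)

step 1: ξ=(vx,vy,ωz)=(-0.1000, -0.1375, -0.5556), dt=2.0 → body Δ=(-0.2990, -0.1217, -1.1111) → world pose (-0.2990, -0.1217, -1.1111)
step 2: ξ=(vx,vy,ωz)=(0.0375, -0.1125, -0.7639), dt=1.5 → body Δ=(-0.0418, -0.1630, -1.1458) → world pose (-0.4637, -0.1565, -2.2569)
step 3: ξ=(vx,vy,ωz)=(0.0375, -0.1125, -0.8333), dt=0.8 → body Δ=(-0.0011, -0.0931, -0.6667) → world pose (-0.5350, -0.0967, -2.9236)
step 4: ξ=(vx,vy,ωz)=(-0.2313, 0.1313, 0.3819), dt=1.2 → body Δ=(-0.3034, 0.0896, 0.4583) → world pose (-0.2195, -0.1185, -2.4653)
step 5: ξ=(vx,vy,ωz)=(-0.1938, 0.0437, 0.4514), dt=1.5 → body Δ=(-0.2903, -0.0340, 0.6771) → world pose (-0.0143, 0.0897, -1.7882)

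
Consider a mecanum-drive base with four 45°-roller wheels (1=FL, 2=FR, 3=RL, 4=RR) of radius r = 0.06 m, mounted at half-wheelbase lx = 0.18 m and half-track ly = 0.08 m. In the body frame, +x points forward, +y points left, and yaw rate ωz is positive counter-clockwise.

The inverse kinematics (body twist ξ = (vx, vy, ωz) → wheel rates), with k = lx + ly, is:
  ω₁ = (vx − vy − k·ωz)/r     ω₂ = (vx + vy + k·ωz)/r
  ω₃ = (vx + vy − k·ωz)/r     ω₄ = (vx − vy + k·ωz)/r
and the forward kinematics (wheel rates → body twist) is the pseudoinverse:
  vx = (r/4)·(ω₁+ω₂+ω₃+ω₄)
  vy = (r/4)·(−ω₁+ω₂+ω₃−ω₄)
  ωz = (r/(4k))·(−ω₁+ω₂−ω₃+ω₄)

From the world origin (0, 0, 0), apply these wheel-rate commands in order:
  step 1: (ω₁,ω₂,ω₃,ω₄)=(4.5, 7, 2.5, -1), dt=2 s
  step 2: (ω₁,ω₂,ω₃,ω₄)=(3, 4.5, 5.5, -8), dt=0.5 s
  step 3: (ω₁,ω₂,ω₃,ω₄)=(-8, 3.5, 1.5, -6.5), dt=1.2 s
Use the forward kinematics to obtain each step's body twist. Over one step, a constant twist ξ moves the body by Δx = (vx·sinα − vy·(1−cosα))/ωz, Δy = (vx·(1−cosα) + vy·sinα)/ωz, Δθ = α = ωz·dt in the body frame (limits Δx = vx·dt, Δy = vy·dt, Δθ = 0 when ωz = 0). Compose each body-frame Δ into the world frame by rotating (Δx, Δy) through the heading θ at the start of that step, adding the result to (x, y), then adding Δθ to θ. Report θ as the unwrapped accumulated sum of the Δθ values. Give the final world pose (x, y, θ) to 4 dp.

step 1: ξ=(vx,vy,ωz)=(0.1950, 0.0900, -0.0577), dt=2.0 → body Δ=(0.3995, 0.1571, -0.1154) → world pose (0.3995, 0.1571, -0.1154)
step 2: ξ=(vx,vy,ωz)=(0.0750, 0.2250, -0.6923), dt=0.5 → body Δ=(0.0560, 0.1038, -0.3462) → world pose (0.4671, 0.2538, -0.4615)
step 3: ξ=(vx,vy,ωz)=(-0.1425, 0.2925, 0.2019), dt=1.2 → body Δ=(-0.2116, 0.3270, 0.2423) → world pose (0.4232, 0.6408, -0.2192)

(0.4232, 0.6408, -0.2192)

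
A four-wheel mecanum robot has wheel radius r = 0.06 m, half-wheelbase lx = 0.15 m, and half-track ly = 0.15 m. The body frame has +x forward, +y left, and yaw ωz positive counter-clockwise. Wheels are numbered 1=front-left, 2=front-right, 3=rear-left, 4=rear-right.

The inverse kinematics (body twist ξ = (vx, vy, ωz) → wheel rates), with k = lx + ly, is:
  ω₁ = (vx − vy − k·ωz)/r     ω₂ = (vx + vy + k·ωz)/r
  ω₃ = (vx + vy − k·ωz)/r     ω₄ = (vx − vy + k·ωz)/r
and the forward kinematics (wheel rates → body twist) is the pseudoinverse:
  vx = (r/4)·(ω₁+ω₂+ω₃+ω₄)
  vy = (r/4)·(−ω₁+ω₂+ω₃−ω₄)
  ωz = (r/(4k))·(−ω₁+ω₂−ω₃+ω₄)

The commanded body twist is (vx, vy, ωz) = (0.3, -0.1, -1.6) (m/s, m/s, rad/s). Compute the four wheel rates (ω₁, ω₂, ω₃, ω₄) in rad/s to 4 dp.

(14.6667, -4.6667, 11.3333, -1.3333)

k = lx + ly = 0.15 + 0.15 = 0.3000;  k·ωz = 0.3000·-1.6 = -0.4800
ω₁ (FL) = (vx − vy − k·ωz)/r = 0.8800/0.06 = 14.6667
ω₂ (FR) = (vx + vy + k·ωz)/r = -0.2800/0.06 = -4.6667
ω₃ (RL) = (vx + vy − k·ωz)/r = 0.6800/0.06 = 11.3333
ω₄ (RR) = (vx − vy + k·ωz)/r = -0.0800/0.06 = -1.3333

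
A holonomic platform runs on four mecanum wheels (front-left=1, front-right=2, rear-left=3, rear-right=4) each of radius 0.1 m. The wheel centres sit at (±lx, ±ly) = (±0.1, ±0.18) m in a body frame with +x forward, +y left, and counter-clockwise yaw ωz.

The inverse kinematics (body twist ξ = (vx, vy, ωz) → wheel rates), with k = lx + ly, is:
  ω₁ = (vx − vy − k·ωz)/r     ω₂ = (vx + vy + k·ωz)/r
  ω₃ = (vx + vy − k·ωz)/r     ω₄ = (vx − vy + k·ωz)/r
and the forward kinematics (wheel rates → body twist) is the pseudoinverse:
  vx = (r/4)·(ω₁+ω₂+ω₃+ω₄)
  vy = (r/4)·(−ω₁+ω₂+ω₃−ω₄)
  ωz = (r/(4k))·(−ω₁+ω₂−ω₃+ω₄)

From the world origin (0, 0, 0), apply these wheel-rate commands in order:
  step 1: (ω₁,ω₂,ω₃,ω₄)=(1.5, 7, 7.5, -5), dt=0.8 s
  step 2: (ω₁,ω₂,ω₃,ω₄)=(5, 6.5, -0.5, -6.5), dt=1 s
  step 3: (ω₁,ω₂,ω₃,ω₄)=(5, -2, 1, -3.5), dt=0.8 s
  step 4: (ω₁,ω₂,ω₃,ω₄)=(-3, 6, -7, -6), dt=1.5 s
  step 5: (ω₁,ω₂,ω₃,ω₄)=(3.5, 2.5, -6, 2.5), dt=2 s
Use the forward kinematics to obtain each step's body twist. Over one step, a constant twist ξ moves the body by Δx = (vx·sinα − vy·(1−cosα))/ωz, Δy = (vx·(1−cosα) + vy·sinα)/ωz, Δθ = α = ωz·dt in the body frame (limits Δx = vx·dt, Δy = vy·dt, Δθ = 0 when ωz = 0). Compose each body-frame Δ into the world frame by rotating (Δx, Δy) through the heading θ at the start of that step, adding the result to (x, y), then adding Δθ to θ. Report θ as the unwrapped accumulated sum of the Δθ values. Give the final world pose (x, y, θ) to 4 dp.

step 1: ξ=(vx,vy,ωz)=(0.2750, 0.4500, -0.6250), dt=0.8 → body Δ=(0.2991, 0.2913, -0.5000) → world pose (0.2991, 0.2913, -0.5000)
step 2: ξ=(vx,vy,ωz)=(0.1125, 0.1875, -0.4018), dt=1.0 → body Δ=(0.1467, 0.1602, -0.4018) → world pose (0.5046, 0.3616, -0.9018)
step 3: ξ=(vx,vy,ωz)=(0.0125, -0.0625, -1.0268), dt=0.8 → body Δ=(-0.0105, -0.0484, -0.8214) → world pose (0.4601, 0.3398, -1.7232)
step 4: ξ=(vx,vy,ωz)=(-0.2500, 0.2000, 0.8929), dt=1.5 → body Δ=(-0.4451, 0.0023, 1.3393) → world pose (0.5299, 0.7794, -0.3839)
step 5: ξ=(vx,vy,ωz)=(0.0625, -0.2375, 0.6696), dt=2.0 → body Δ=(0.3641, -0.2733, 1.3393) → world pose (0.7652, 0.3896, 0.9554)

(0.7652, 0.3896, 0.9554)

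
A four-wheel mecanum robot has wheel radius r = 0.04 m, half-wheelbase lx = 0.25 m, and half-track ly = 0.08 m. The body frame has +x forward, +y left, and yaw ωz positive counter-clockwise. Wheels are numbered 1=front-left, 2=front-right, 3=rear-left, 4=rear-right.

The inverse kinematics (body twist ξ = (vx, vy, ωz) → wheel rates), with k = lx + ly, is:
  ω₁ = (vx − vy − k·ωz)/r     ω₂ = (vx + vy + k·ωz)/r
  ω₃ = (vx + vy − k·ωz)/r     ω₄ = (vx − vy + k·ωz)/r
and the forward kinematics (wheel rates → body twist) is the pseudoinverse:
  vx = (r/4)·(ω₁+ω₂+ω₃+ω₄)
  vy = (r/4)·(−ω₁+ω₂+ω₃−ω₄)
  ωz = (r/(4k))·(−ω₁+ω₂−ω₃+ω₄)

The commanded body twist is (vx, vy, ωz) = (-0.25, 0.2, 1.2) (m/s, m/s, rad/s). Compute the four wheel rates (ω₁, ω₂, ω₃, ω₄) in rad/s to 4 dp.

(-21.1500, 8.6500, -11.1500, -1.3500)

k = lx + ly = 0.25 + 0.08 = 0.3300;  k·ωz = 0.3300·1.2 = 0.3960
ω₁ (FL) = (vx − vy − k·ωz)/r = -0.8460/0.04 = -21.1500
ω₂ (FR) = (vx + vy + k·ωz)/r = 0.3460/0.04 = 8.6500
ω₃ (RL) = (vx + vy − k·ωz)/r = -0.4460/0.04 = -11.1500
ω₄ (RR) = (vx − vy + k·ωz)/r = -0.0540/0.04 = -1.3500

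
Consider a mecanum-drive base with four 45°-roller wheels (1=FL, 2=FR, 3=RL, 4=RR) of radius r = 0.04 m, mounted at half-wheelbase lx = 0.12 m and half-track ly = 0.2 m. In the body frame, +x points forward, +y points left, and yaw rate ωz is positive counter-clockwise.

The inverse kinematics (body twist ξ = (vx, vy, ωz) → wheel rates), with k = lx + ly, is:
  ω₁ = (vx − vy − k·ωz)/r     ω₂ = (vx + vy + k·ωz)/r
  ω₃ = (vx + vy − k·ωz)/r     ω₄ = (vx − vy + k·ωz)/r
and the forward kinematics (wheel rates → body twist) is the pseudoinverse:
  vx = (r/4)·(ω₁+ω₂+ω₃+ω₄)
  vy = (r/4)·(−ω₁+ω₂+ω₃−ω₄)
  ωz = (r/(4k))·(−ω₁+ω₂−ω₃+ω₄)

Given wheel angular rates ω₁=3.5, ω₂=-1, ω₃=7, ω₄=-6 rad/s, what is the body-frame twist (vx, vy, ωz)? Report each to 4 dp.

k = lx + ly = 0.12 + 0.2 = 0.3200
ω₁+ω₂+ω₃+ω₄ = 3.5000  →  vx = (0.04/4)·3.5000 = 0.0350
−ω₁+ω₂+ω₃−ω₄ = 8.5000  →  vy = (0.04/4)·8.5000 = 0.0850
−ω₁+ω₂−ω₃+ω₄ = -17.5000  →  ωz = (0.04/1.2800)·-17.5000 = -0.5469

(0.0350, 0.0850, -0.5469)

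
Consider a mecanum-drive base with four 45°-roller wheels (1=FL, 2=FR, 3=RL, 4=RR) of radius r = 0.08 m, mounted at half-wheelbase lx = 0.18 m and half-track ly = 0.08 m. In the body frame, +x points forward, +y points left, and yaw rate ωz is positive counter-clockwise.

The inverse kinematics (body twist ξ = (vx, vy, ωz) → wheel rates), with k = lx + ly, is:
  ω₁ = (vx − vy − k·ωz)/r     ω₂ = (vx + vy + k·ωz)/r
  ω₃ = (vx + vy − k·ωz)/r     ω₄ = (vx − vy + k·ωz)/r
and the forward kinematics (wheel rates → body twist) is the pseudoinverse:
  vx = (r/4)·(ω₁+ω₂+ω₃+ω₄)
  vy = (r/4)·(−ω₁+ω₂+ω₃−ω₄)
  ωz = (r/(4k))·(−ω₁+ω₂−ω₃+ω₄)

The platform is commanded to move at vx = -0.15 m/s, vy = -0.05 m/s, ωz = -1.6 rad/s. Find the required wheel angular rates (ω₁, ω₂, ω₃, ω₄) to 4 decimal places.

(3.9500, -7.7000, 2.7000, -6.4500)

k = lx + ly = 0.18 + 0.08 = 0.2600;  k·ωz = 0.2600·-1.6 = -0.4160
ω₁ (FL) = (vx − vy − k·ωz)/r = 0.3160/0.08 = 3.9500
ω₂ (FR) = (vx + vy + k·ωz)/r = -0.6160/0.08 = -7.7000
ω₃ (RL) = (vx + vy − k·ωz)/r = 0.2160/0.08 = 2.7000
ω₄ (RR) = (vx − vy + k·ωz)/r = -0.5160/0.08 = -6.4500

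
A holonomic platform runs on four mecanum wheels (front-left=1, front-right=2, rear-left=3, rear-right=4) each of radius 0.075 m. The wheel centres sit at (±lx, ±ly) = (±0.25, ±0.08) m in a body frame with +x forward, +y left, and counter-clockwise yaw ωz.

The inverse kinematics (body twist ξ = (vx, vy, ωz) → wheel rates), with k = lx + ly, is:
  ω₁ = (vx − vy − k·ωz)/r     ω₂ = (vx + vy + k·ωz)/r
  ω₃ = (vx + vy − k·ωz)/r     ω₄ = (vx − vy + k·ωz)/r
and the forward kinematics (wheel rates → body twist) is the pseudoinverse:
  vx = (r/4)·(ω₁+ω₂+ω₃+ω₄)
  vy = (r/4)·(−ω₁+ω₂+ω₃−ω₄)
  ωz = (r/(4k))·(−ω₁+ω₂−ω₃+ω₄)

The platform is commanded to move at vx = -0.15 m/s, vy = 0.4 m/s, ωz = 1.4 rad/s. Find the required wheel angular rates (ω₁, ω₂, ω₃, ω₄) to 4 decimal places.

(-13.4933, 9.4933, -2.8267, -1.1733)

k = lx + ly = 0.25 + 0.08 = 0.3300;  k·ωz = 0.3300·1.4 = 0.4620
ω₁ (FL) = (vx − vy − k·ωz)/r = -1.0120/0.075 = -13.4933
ω₂ (FR) = (vx + vy + k·ωz)/r = 0.7120/0.075 = 9.4933
ω₃ (RL) = (vx + vy − k·ωz)/r = -0.2120/0.075 = -2.8267
ω₄ (RR) = (vx − vy + k·ωz)/r = -0.0880/0.075 = -1.1733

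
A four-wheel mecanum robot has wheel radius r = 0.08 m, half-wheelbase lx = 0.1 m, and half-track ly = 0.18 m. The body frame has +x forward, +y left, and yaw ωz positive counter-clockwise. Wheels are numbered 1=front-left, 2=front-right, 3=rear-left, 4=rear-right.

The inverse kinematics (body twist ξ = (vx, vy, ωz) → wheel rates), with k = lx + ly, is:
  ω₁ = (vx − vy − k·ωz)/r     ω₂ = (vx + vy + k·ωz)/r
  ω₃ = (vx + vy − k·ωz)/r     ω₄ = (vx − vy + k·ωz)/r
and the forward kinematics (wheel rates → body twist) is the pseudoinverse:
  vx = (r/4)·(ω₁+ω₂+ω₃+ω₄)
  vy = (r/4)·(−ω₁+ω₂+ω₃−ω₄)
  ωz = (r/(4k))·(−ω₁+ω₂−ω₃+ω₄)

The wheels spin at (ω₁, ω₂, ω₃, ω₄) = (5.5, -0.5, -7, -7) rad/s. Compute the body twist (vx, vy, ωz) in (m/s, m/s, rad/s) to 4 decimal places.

k = lx + ly = 0.1 + 0.18 = 0.2800
ω₁+ω₂+ω₃+ω₄ = -9.0000  →  vx = (0.08/4)·-9.0000 = -0.1800
−ω₁+ω₂+ω₃−ω₄ = -6.0000  →  vy = (0.08/4)·-6.0000 = -0.1200
−ω₁+ω₂−ω₃+ω₄ = -6.0000  →  ωz = (0.08/1.1200)·-6.0000 = -0.4286

(-0.1800, -0.1200, -0.4286)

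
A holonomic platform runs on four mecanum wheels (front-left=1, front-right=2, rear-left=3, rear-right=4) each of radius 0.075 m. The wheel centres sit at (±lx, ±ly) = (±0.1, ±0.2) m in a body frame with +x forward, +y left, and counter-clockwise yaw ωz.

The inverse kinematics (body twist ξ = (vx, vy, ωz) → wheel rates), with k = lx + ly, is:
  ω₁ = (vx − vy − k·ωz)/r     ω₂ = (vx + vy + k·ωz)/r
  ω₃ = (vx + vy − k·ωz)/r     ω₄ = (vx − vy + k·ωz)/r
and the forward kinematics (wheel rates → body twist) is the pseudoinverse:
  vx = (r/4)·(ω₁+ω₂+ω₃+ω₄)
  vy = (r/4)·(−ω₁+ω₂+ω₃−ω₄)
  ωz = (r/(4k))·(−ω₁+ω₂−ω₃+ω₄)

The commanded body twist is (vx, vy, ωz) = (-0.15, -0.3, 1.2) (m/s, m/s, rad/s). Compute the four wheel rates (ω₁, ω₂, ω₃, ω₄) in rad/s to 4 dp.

(-2.8000, -1.2000, -10.8000, 6.8000)

k = lx + ly = 0.1 + 0.2 = 0.3000;  k·ωz = 0.3000·1.2 = 0.3600
ω₁ (FL) = (vx − vy − k·ωz)/r = -0.2100/0.075 = -2.8000
ω₂ (FR) = (vx + vy + k·ωz)/r = -0.0900/0.075 = -1.2000
ω₃ (RL) = (vx + vy − k·ωz)/r = -0.8100/0.075 = -10.8000
ω₄ (RR) = (vx − vy + k·ωz)/r = 0.5100/0.075 = 6.8000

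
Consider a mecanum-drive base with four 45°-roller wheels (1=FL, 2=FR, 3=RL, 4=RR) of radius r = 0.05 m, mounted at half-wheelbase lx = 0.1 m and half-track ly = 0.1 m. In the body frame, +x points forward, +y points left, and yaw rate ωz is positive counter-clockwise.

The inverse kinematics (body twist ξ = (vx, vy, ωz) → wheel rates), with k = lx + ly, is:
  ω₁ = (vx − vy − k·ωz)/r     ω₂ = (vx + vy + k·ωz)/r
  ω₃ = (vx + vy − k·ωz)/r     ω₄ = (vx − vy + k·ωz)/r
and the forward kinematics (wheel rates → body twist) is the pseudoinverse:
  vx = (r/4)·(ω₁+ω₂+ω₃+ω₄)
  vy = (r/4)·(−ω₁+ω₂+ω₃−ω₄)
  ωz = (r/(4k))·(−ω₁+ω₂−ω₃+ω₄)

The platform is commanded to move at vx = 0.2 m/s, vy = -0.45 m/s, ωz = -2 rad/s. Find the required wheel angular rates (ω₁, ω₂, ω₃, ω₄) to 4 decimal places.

k = lx + ly = 0.1 + 0.1 = 0.2000;  k·ωz = 0.2000·-2 = -0.4000
ω₁ (FL) = (vx − vy − k·ωz)/r = 1.0500/0.05 = 21.0000
ω₂ (FR) = (vx + vy + k·ωz)/r = -0.6500/0.05 = -13.0000
ω₃ (RL) = (vx + vy − k·ωz)/r = 0.1500/0.05 = 3.0000
ω₄ (RR) = (vx − vy + k·ωz)/r = 0.2500/0.05 = 5.0000

(21.0000, -13.0000, 3.0000, 5.0000)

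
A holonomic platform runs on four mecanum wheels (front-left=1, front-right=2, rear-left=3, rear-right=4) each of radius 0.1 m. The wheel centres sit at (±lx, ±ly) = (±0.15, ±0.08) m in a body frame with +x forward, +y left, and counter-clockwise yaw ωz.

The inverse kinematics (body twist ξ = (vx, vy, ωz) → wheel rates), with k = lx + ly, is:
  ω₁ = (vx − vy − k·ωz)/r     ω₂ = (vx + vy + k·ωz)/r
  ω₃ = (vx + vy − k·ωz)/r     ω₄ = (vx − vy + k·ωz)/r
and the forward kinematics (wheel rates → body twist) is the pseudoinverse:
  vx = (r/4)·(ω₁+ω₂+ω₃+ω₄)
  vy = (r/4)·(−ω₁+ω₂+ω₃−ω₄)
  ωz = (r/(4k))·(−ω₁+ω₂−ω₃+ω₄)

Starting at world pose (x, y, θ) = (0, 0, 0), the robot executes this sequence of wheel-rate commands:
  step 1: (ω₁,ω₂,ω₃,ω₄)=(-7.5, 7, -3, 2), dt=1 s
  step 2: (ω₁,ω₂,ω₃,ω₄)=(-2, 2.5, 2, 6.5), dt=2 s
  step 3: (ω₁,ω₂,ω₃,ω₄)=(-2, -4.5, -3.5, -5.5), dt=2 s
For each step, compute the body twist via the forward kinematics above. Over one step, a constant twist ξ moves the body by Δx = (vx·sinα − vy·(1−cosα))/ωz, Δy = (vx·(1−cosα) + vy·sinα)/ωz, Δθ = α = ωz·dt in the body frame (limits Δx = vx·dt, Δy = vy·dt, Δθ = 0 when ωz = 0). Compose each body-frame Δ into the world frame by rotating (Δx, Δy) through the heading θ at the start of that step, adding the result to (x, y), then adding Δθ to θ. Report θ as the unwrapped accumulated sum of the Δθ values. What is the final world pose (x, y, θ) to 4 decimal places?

(0.0947, 0.4278, 3.0978)

step 1: ξ=(vx,vy,ωz)=(-0.0375, 0.2375, 2.1196), dt=1.0 → body Δ=(-0.1856, 0.0687, 2.1196) → world pose (-0.1856, 0.0687, 2.1196)
step 2: ξ=(vx,vy,ωz)=(0.2250, 0.0000, 0.9783), dt=2.0 → body Δ=(0.2131, 0.3165, 1.9565) → world pose (-0.5668, 0.0854, 4.0761)
step 3: ξ=(vx,vy,ωz)=(-0.3875, -0.0125, -0.4891), dt=2.0 → body Δ=(-0.6685, 0.3286, -0.9783) → world pose (0.0947, 0.4278, 3.0978)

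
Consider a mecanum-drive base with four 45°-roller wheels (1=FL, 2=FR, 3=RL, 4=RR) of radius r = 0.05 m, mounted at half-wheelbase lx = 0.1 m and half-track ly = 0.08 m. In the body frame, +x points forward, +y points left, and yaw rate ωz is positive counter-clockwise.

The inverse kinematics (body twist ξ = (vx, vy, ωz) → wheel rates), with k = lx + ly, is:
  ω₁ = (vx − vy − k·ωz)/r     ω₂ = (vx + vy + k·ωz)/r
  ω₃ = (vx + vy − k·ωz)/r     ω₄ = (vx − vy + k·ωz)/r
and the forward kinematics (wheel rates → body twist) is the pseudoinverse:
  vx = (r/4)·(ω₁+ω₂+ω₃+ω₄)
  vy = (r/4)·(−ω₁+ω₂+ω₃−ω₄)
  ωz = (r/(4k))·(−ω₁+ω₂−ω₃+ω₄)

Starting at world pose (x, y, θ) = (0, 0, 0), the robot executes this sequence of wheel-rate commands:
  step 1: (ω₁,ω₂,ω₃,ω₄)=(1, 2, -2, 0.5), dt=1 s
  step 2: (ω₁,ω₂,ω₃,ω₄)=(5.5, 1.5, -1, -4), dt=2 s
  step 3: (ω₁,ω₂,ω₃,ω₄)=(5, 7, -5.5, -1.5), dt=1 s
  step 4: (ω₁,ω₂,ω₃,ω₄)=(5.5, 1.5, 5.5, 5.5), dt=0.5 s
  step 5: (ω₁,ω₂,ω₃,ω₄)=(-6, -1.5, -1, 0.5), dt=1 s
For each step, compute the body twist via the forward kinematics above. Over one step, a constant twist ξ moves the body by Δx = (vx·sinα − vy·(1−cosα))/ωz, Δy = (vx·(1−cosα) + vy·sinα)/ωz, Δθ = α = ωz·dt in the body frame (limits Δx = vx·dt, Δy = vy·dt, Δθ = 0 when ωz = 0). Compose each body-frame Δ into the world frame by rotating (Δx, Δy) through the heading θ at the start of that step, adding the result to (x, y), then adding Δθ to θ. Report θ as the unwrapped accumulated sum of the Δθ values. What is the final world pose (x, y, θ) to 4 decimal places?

(0.1108, -0.1086, -0.0347)

step 1: ξ=(vx,vy,ωz)=(0.0188, -0.0188, 0.2431), dt=1.0 → body Δ=(0.0208, -0.0163, 0.2431) → world pose (0.0208, -0.0163, 0.2431)
step 2: ξ=(vx,vy,ωz)=(0.0250, -0.0125, -0.4861), dt=2.0 → body Δ=(0.0313, -0.0437, -0.9722) → world pose (0.0617, -0.0512, -0.7292)
step 3: ξ=(vx,vy,ωz)=(0.0625, -0.0250, 0.4167), dt=1.0 → body Δ=(0.0658, -0.0114, 0.4167) → world pose (0.1032, -0.1036, -0.3125)
step 4: ξ=(vx,vy,ωz)=(0.2250, -0.0500, -0.2778), dt=0.5 → body Δ=(0.1104, -0.0327, -0.1389) → world pose (0.1982, -0.1687, -0.4514)
step 5: ξ=(vx,vy,ωz)=(-0.1000, 0.0375, 0.4167), dt=1.0 → body Δ=(-0.1048, 0.0159, 0.4167) → world pose (0.1108, -0.1086, -0.0347)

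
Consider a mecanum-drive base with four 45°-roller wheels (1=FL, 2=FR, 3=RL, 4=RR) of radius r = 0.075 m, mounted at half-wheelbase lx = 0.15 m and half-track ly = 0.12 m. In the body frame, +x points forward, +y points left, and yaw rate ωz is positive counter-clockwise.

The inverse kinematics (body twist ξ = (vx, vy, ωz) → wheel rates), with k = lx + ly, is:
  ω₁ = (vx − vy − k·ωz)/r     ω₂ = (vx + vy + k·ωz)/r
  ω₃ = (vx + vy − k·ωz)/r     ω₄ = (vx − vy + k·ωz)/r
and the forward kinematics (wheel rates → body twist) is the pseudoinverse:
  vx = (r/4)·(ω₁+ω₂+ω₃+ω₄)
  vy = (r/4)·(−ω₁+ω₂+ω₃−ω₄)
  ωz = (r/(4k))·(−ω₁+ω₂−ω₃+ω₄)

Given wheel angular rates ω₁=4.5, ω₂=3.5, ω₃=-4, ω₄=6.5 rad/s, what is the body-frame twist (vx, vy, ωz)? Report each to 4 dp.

(0.1969, -0.2156, 0.6597)

k = lx + ly = 0.15 + 0.12 = 0.2700
ω₁+ω₂+ω₃+ω₄ = 10.5000  →  vx = (0.075/4)·10.5000 = 0.1969
−ω₁+ω₂+ω₃−ω₄ = -11.5000  →  vy = (0.075/4)·-11.5000 = -0.2156
−ω₁+ω₂−ω₃+ω₄ = 9.5000  →  ωz = (0.075/1.0800)·9.5000 = 0.6597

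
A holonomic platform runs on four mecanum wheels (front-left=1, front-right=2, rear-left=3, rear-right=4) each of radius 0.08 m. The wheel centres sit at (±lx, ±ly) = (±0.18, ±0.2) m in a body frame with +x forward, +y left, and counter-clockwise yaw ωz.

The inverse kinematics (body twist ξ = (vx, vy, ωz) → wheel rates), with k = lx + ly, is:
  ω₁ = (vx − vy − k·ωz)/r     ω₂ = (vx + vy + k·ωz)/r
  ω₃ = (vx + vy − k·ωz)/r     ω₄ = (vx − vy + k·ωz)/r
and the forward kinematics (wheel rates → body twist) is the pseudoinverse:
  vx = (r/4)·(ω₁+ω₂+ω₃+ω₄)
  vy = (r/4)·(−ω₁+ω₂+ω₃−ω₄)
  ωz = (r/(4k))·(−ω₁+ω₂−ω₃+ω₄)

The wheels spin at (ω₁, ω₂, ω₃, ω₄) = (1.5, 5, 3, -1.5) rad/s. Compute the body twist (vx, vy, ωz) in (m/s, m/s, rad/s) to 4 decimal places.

(0.1600, 0.1600, -0.0526)

k = lx + ly = 0.18 + 0.2 = 0.3800
ω₁+ω₂+ω₃+ω₄ = 8.0000  →  vx = (0.08/4)·8.0000 = 0.1600
−ω₁+ω₂+ω₃−ω₄ = 8.0000  →  vy = (0.08/4)·8.0000 = 0.1600
−ω₁+ω₂−ω₃+ω₄ = -1.0000  →  ωz = (0.08/1.5200)·-1.0000 = -0.0526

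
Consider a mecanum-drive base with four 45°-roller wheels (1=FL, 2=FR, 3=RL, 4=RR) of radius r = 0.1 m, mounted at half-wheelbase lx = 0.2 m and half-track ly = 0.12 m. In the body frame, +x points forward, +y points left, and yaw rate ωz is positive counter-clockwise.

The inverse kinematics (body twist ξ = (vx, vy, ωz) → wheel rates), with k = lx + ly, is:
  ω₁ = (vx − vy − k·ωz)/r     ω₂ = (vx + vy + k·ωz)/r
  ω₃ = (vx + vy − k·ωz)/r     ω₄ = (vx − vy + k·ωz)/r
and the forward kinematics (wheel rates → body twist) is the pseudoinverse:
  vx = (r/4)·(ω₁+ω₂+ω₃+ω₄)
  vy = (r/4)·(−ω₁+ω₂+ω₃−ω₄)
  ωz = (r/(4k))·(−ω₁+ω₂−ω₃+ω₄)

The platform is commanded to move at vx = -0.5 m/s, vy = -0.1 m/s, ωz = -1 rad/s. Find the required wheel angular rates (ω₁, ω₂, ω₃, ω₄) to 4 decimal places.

(-0.8000, -9.2000, -2.8000, -7.2000)

k = lx + ly = 0.2 + 0.12 = 0.3200;  k·ωz = 0.3200·-1 = -0.3200
ω₁ (FL) = (vx − vy − k·ωz)/r = -0.0800/0.1 = -0.8000
ω₂ (FR) = (vx + vy + k·ωz)/r = -0.9200/0.1 = -9.2000
ω₃ (RL) = (vx + vy − k·ωz)/r = -0.2800/0.1 = -2.8000
ω₄ (RR) = (vx − vy + k·ωz)/r = -0.7200/0.1 = -7.2000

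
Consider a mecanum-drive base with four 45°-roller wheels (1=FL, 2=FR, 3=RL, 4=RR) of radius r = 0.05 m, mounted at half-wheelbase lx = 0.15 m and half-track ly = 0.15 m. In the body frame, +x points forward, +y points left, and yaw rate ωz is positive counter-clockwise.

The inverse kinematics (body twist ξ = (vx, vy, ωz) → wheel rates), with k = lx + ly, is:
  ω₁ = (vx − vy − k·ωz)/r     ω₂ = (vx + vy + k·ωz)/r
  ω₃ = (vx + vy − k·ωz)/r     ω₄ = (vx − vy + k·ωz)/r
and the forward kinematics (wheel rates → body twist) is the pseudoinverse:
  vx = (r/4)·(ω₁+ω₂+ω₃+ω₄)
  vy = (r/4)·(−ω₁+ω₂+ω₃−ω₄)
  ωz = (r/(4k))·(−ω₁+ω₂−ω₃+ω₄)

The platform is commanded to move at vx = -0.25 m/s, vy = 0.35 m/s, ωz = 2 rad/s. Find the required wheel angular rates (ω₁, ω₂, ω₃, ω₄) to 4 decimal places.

k = lx + ly = 0.15 + 0.15 = 0.3000;  k·ωz = 0.3000·2 = 0.6000
ω₁ (FL) = (vx − vy − k·ωz)/r = -1.2000/0.05 = -24.0000
ω₂ (FR) = (vx + vy + k·ωz)/r = 0.7000/0.05 = 14.0000
ω₃ (RL) = (vx + vy − k·ωz)/r = -0.5000/0.05 = -10.0000
ω₄ (RR) = (vx − vy + k·ωz)/r = 0.0000/0.05 = 0.0000

(-24.0000, 14.0000, -10.0000, 0.0000)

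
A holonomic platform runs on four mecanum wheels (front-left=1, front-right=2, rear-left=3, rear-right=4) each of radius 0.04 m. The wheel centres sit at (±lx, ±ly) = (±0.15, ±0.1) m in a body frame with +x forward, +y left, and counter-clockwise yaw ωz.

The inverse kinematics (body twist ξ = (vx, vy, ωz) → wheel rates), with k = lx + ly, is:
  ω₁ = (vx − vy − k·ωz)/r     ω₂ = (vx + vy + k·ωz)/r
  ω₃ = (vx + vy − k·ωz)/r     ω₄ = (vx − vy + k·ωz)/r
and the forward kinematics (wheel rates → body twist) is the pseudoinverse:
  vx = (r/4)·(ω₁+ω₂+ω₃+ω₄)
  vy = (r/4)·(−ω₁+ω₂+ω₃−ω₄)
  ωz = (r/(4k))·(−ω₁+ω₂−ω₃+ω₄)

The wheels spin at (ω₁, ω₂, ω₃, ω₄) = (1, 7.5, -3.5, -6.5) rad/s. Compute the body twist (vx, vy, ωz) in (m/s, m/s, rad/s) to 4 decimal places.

(-0.0150, 0.0950, 0.1400)

k = lx + ly = 0.15 + 0.1 = 0.2500
ω₁+ω₂+ω₃+ω₄ = -1.5000  →  vx = (0.04/4)·-1.5000 = -0.0150
−ω₁+ω₂+ω₃−ω₄ = 9.5000  →  vy = (0.04/4)·9.5000 = 0.0950
−ω₁+ω₂−ω₃+ω₄ = 3.5000  →  ωz = (0.04/1.0000)·3.5000 = 0.1400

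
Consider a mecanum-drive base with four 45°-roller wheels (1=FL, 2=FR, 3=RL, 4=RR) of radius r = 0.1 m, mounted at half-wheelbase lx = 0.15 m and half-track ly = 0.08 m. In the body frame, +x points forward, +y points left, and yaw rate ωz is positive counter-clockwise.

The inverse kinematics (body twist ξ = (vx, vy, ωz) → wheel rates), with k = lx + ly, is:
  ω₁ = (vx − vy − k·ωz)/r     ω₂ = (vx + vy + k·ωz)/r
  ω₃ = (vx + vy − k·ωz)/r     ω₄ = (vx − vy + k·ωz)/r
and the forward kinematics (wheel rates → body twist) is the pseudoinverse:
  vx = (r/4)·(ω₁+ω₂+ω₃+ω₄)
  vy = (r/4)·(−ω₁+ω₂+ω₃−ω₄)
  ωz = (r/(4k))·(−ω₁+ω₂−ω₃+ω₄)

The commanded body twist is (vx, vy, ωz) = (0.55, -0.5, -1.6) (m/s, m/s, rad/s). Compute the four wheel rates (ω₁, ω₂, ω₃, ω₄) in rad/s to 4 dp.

k = lx + ly = 0.15 + 0.08 = 0.2300;  k·ωz = 0.2300·-1.6 = -0.3680
ω₁ (FL) = (vx − vy − k·ωz)/r = 1.4180/0.1 = 14.1800
ω₂ (FR) = (vx + vy + k·ωz)/r = -0.3180/0.1 = -3.1800
ω₃ (RL) = (vx + vy − k·ωz)/r = 0.4180/0.1 = 4.1800
ω₄ (RR) = (vx − vy + k·ωz)/r = 0.6820/0.1 = 6.8200

(14.1800, -3.1800, 4.1800, 6.8200)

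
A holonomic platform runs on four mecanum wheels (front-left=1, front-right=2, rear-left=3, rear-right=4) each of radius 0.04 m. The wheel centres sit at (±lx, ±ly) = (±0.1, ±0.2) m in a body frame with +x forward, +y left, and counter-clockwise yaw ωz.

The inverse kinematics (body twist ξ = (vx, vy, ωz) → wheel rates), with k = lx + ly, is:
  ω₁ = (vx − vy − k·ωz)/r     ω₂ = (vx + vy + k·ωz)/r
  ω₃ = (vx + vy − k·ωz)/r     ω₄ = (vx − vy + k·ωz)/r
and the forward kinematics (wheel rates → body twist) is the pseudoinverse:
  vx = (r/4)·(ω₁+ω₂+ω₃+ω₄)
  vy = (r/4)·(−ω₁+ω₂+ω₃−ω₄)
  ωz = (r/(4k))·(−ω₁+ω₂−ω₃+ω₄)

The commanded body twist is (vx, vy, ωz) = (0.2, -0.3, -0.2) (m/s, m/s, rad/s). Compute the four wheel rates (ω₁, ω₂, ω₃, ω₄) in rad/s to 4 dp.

k = lx + ly = 0.1 + 0.2 = 0.3000;  k·ωz = 0.3000·-0.2 = -0.0600
ω₁ (FL) = (vx − vy − k·ωz)/r = 0.5600/0.04 = 14.0000
ω₂ (FR) = (vx + vy + k·ωz)/r = -0.1600/0.04 = -4.0000
ω₃ (RL) = (vx + vy − k·ωz)/r = -0.0400/0.04 = -1.0000
ω₄ (RR) = (vx − vy + k·ωz)/r = 0.4400/0.04 = 11.0000

(14.0000, -4.0000, -1.0000, 11.0000)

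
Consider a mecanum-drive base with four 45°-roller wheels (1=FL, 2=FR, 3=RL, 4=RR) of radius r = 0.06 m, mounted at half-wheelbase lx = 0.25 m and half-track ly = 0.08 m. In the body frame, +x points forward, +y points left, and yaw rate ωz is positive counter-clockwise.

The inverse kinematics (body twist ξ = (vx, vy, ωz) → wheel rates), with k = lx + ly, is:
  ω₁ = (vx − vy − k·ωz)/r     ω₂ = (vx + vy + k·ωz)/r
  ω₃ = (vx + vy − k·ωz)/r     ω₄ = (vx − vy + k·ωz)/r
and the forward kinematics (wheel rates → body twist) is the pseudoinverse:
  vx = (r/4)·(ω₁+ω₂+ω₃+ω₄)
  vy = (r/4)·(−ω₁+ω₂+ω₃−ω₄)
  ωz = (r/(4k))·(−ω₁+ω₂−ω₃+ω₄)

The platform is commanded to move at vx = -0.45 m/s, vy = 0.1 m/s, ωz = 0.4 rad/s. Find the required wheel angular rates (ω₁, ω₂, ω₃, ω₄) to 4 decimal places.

k = lx + ly = 0.25 + 0.08 = 0.3300;  k·ωz = 0.3300·0.4 = 0.1320
ω₁ (FL) = (vx − vy − k·ωz)/r = -0.6820/0.06 = -11.3667
ω₂ (FR) = (vx + vy + k·ωz)/r = -0.2180/0.06 = -3.6333
ω₃ (RL) = (vx + vy − k·ωz)/r = -0.4820/0.06 = -8.0333
ω₄ (RR) = (vx − vy + k·ωz)/r = -0.4180/0.06 = -6.9667

(-11.3667, -3.6333, -8.0333, -6.9667)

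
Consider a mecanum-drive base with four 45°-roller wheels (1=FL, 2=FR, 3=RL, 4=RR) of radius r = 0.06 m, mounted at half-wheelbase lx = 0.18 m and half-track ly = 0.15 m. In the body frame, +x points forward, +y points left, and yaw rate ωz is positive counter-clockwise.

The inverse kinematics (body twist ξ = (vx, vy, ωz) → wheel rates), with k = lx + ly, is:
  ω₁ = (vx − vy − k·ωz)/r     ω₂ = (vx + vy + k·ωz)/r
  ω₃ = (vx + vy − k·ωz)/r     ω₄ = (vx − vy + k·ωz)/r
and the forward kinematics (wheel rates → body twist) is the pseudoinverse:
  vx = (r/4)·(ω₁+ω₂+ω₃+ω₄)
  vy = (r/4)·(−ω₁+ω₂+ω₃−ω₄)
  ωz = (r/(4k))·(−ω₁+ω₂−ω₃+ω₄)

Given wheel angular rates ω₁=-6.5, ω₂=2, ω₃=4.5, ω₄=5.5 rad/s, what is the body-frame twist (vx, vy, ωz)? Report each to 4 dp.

k = lx + ly = 0.18 + 0.15 = 0.3300
ω₁+ω₂+ω₃+ω₄ = 5.5000  →  vx = (0.06/4)·5.5000 = 0.0825
−ω₁+ω₂+ω₃−ω₄ = 7.5000  →  vy = (0.06/4)·7.5000 = 0.1125
−ω₁+ω₂−ω₃+ω₄ = 9.5000  →  ωz = (0.06/1.3200)·9.5000 = 0.4318

(0.0825, 0.1125, 0.4318)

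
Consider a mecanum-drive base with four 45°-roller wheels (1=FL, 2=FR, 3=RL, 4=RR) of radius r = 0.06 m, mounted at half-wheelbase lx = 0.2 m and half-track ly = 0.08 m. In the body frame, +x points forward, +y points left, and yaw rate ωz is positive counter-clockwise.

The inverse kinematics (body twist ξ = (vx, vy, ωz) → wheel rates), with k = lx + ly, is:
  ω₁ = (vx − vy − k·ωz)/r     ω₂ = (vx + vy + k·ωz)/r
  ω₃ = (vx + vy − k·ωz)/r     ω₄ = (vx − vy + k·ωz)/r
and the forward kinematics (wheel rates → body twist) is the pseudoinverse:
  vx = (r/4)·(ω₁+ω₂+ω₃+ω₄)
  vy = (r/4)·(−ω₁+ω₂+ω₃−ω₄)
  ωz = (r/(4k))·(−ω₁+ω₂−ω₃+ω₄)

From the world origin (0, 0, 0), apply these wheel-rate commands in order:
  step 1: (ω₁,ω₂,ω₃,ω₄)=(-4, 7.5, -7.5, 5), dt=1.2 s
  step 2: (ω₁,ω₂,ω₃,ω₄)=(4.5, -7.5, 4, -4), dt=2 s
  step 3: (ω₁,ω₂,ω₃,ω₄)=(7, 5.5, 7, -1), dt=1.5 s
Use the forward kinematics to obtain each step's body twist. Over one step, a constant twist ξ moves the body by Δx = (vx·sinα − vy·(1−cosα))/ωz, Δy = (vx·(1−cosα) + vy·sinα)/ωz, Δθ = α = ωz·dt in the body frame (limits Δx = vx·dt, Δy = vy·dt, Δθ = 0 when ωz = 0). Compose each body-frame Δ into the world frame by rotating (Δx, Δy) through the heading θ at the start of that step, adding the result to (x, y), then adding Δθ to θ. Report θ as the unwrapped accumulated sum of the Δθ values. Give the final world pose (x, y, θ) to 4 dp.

step 1: ξ=(vx,vy,ωz)=(0.0150, -0.0150, 1.2857), dt=1.2 → body Δ=(0.0230, -0.0003, 1.5429) → world pose (0.0230, -0.0003, 1.5429)
step 2: ξ=(vx,vy,ωz)=(-0.0450, -0.0600, -1.0714), dt=2.0 → body Δ=(-0.1216, 0.0177, -2.1429) → world pose (0.0020, -0.1214, -0.6000)
step 3: ξ=(vx,vy,ωz)=(0.2775, 0.0975, -0.5089), dt=1.5 → body Δ=(0.4301, -0.0189, -0.7634) → world pose (0.3463, -0.3799, -1.3634)

(0.3463, -0.3799, -1.3634)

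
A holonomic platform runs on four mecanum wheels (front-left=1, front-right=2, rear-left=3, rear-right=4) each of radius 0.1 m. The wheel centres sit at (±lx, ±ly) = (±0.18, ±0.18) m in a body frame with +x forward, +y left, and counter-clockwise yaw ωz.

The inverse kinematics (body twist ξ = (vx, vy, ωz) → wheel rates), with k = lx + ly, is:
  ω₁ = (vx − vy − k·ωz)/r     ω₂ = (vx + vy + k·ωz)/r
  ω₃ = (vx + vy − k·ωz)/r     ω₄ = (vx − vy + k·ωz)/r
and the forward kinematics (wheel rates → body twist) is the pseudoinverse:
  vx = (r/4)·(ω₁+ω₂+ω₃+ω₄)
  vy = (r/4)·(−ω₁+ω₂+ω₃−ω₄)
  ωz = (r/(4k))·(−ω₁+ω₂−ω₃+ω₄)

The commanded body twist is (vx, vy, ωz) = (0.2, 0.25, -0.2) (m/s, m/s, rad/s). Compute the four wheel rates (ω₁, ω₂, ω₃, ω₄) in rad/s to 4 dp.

(0.2200, 3.7800, 5.2200, -1.2200)

k = lx + ly = 0.18 + 0.18 = 0.3600;  k·ωz = 0.3600·-0.2 = -0.0720
ω₁ (FL) = (vx − vy − k·ωz)/r = 0.0220/0.1 = 0.2200
ω₂ (FR) = (vx + vy + k·ωz)/r = 0.3780/0.1 = 3.7800
ω₃ (RL) = (vx + vy − k·ωz)/r = 0.5220/0.1 = 5.2200
ω₄ (RR) = (vx − vy + k·ωz)/r = -0.1220/0.1 = -1.2200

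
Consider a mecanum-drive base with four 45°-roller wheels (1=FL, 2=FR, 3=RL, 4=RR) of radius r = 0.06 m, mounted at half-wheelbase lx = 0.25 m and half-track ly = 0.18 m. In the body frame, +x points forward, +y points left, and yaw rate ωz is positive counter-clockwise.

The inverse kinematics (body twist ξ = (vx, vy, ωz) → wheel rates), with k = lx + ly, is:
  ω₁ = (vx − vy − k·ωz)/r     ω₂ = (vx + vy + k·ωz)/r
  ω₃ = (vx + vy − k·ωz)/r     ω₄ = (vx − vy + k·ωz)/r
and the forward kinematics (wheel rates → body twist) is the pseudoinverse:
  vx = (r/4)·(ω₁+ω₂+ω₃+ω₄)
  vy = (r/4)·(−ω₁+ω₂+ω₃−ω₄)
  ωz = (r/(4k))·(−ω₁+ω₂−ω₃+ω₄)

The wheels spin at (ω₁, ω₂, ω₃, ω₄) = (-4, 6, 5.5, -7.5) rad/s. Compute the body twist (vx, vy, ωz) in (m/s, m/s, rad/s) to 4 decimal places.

k = lx + ly = 0.25 + 0.18 = 0.4300
ω₁+ω₂+ω₃+ω₄ = 0.0000  →  vx = (0.06/4)·0.0000 = 0.0000
−ω₁+ω₂+ω₃−ω₄ = 23.0000  →  vy = (0.06/4)·23.0000 = 0.3450
−ω₁+ω₂−ω₃+ω₄ = -3.0000  →  ωz = (0.06/1.7200)·-3.0000 = -0.1047

(0.0000, 0.3450, -0.1047)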